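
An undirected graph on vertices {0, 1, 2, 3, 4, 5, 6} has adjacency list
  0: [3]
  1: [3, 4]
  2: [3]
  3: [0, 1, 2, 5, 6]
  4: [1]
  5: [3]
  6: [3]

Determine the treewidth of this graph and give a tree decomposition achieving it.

The largest bag has 2 vertices, giving width 1; this decomposition certifies tw(G) ≤ 1. G has an edge, so its treewidth is at least 1. Hence tw(G) = 1 exactly.

Treewidth 1.
One such decomposition:
Bags: B1 = {1, 3}  B2 = {3, 6}  B3 = {2, 3}  B4 = {0, 3}  B5 = {1, 4}  B6 = {3, 5}
Tree: B1–B2, B2–B3, B3–B4, B1–B5, B3–B6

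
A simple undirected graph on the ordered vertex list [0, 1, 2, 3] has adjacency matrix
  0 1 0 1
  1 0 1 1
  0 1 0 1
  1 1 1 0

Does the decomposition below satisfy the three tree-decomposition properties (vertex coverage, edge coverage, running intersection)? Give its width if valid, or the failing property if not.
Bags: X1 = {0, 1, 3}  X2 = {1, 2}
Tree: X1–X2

A tree decomposition must satisfy three properties: every vertex lies in some bag; for every edge, both endpoints lie together in some bag; and for every vertex, the bags containing it form a connected subtree. Here edge (3,2) lies in no bag, so the decomposition is invalid.

No — edge (3,2) lies in no bag.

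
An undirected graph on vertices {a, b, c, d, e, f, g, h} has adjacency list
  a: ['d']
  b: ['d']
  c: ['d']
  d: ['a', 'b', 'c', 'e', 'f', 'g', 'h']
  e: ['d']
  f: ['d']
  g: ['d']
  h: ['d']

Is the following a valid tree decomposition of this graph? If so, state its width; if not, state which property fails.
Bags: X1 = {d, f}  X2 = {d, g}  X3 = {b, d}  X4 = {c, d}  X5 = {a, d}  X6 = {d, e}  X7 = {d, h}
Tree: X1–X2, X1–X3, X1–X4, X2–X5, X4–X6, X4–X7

Yes; width 1.

Checking the three conditions: (i) the bags cover all of {a, b, c, d, e, f, g, h}; (ii) for each edge, some bag contains both endpoints; (iii) the bags containing any fixed vertex form a subtree. All hold, so the decomposition is valid with width 2 − 1 = 1.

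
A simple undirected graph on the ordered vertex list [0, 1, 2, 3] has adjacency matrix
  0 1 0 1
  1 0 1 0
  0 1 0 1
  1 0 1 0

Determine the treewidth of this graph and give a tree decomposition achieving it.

Treewidth 2.
One optimal decomposition is:
Bags: B1 = {0, 2, 3}  B2 = {0, 1, 2}
Tree: B1–B2

Each bag holds 3 vertices, so the decomposition has width 2, which upper-bounds the treewidth. The edges 2–3–0–1–2 form a cycle, so G is not a tree and its treewidth is at least 2. Hence tw(G) = 2 exactly.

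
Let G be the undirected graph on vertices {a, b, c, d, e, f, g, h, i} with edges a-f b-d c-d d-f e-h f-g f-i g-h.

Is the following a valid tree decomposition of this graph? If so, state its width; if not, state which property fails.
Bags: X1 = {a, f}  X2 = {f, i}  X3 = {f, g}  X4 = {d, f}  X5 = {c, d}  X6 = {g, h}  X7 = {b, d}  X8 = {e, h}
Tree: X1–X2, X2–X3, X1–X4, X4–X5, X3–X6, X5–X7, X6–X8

Vertex coverage: the bags together contain {a, b, c, d, e, f, g, h, i}, the full vertex set. Edge coverage: each edge of G has both endpoints in at least one bag. Running intersection: for every vertex, the bags containing it form a connected subtree. All three properties hold, so this is a valid tree decomposition of width max|bag| − 1 = 1, and hence tw(G) ≤ 1.

Yes; width 1.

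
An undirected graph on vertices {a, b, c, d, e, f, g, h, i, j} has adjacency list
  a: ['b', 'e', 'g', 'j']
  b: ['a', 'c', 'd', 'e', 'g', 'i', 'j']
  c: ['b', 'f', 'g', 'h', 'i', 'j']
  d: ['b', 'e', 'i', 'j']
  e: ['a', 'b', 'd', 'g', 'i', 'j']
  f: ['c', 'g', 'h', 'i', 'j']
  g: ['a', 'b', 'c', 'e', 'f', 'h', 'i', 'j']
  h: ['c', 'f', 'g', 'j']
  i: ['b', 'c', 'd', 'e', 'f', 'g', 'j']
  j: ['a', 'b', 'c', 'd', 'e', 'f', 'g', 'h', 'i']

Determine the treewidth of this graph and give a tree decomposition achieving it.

Treewidth 4.
Bags: B1 = {b, e, g, i, j}  B2 = {b, c, g, i, j}  B3 = {a, b, e, g, j}  B4 = {b, d, e, i, j}  B5 = {c, f, g, i, j}  B6 = {c, f, g, h, j}
Tree: B1–B2, B1–B3, B1–B4, B2–B5, B5–B6

Each bag holds 5 vertices, so the decomposition has width 4, which upper-bounds the treewidth. Conversely, {b, d, e, i, j} is a clique of size 5, and the vertices of any clique must share a bag in every tree decomposition; so some bag has ≥ 5 vertices and tw(G) ≥ 4. Combining the bounds, tw(G) = 4.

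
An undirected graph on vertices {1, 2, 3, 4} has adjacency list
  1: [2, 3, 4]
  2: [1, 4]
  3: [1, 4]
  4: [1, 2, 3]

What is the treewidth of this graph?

A width-2 tree decomposition is:
Bags: B1 = {1, 2, 4}  B2 = {1, 3, 4}
Tree: B1–B2
The largest bag has 3 vertices, giving width 2; this decomposition certifies tw(G) ≤ 2. Conversely, {1, 2, 4} is a clique of size 3, and the vertices of any clique must share a bag in every tree decomposition; so some bag has ≥ 3 vertices and tw(G) ≥ 2. Therefore the treewidth is 2.

2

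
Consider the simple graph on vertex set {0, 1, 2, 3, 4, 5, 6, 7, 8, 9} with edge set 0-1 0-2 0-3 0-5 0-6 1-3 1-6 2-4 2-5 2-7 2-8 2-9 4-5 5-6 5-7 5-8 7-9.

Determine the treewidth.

A width-2 tree decomposition is:
Bags: B1 = {0, 5, 6}  B2 = {0, 2, 5}  B3 = {0, 1, 6}  B4 = {0, 1, 3}  B5 = {2, 5, 7}  B6 = {2, 5, 8}  B7 = {2, 4, 5}  B8 = {2, 7, 9}
Tree: B1–B2, B1–B3, B3–B4, B2–B5, B5–B6, B2–B7, B5–B8
Every bag has size at most 3, so the width is 3 − 1 = 2 and tw(G) ≤ 2. For the lower bound, the 3 vertices {0, 1, 3} are pairwise adjacent, and any tree decomposition puts a clique entirely inside one bag — forcing width ≥ 2. Therefore the treewidth is 2.

2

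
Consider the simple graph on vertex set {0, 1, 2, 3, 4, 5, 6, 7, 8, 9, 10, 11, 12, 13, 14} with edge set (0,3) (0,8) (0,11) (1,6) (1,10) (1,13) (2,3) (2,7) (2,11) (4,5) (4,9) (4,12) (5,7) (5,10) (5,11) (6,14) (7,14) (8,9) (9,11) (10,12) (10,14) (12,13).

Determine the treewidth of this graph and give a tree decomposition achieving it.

Treewidth 3.
Bags: B1 = {0, 2, 3, 8}  B2 = {0, 2, 8, 11}  B3 = {2, 8, 9, 11}  B4 = {2, 7, 9, 11}  B5 = {5, 7, 9, 11}  B6 = {4, 5, 7, 9}  B7 = {4, 5, 7, 14}  B8 = {4, 5, 10, 14}  B9 = {4, 10, 12, 14}  B10 = {6, 10, 12, 14}  B11 = {1, 6, 10, 12}  B12 = {1, 6, 12, 13}
Tree: B1–B2, B2–B3, B3–B4, B4–B5, B5–B6, B6–B7, B7–B8, B8–B9, B9–B10, B10–B11, B11–B12

The largest bag has 4 vertices, giving width 3; this decomposition certifies tw(G) ≤ 3. For the lower bound: the 4 vertex sets {0,3,8}, {2}, {11}, {4,5,7,9} are disjoint, each induces a connected subgraph, and every pair is joined by at least one edge of G. Contracting each set to a single vertex therefore yields K_{4} as a minor, and since treewidth is minor-monotone, tw(G) ≥ tw(K_{4}) = 3. The upper and lower bounds meet at 3, so that is the treewidth.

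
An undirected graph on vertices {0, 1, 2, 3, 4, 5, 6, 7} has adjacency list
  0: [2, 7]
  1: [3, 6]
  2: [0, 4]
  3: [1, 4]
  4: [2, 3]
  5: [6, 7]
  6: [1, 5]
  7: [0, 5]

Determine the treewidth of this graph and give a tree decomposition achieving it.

Treewidth 2.
One such decomposition:
Bags: B1 = {0, 2, 4}  B2 = {0, 3, 4}  B3 = {0, 1, 3}  B4 = {0, 1, 6}  B5 = {0, 5, 6}  B6 = {0, 5, 7}
Tree: B1–B2, B2–B3, B3–B4, B4–B5, B5–B6

Each bag holds 3 vertices, so the decomposition has width 2, which upper-bounds the treewidth. The edges 0–2–4–3–1–6–5–7–0 form a cycle, so G is not a tree and its treewidth is at least 2. Therefore the treewidth is 2.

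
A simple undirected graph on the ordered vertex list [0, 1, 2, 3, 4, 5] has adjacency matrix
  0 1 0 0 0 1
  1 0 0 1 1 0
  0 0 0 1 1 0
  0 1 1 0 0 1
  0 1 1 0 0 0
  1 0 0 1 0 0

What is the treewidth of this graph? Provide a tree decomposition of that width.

Each bag holds 3 vertices, so the decomposition has width 2, which upper-bounds the treewidth. For the lower bound, G contains the cycle 4–2–3–1–4, so G is not a forest; only forests have treewidth ≤ 1, hence tw(G) ≥ 2. The upper and lower bounds meet at 2, so that is the treewidth.

Treewidth 2.
One such decomposition:
Bags: B1 = {1, 2, 4}  B2 = {1, 2, 3}  B3 = {0, 1, 3}  B4 = {0, 3, 5}
Tree: B1–B2, B2–B3, B3–B4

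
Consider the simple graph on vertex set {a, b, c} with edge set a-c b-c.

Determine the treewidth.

A width-1 tree decomposition is:
Bags: B1 = {b, c}  B2 = {a, c}
Tree: B1–B2
The largest bag has 2 vertices, giving width 1; this decomposition certifies tw(G) ≤ 1. G has an edge, so its treewidth is at least 1. The upper and lower bounds meet at 1, so that is the treewidth.

1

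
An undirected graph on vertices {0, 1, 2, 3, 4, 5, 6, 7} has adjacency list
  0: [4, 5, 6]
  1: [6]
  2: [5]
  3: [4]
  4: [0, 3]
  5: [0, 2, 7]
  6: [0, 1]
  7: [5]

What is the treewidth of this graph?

1

A width-1 tree decomposition is:
Bags: B1 = {0, 6}  B2 = {0, 5}  B3 = {5, 7}  B4 = {2, 5}  B5 = {0, 4}  B6 = {1, 6}  B7 = {3, 4}
Tree: B1–B2, B2–B3, B3–B4, B1–B5, B1–B6, B5–B7
Every bag has size at most 2, so the width is 2 − 1 = 1 and tw(G) ≤ 1. Since G has at least one edge (e.g. 6–0), it is not an edgeless graph, so tw(G) ≥ 1. Hence tw(G) = 1 exactly.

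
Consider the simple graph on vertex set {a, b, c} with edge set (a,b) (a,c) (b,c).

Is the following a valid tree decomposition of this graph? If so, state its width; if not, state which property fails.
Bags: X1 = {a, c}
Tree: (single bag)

No — vertex b appears in no bag.

A tree decomposition must satisfy three properties: every vertex lies in some bag; for every edge, both endpoints lie together in some bag; and for every vertex, the bags containing it form a connected subtree. Here vertex b appears in no bag, so the decomposition is invalid.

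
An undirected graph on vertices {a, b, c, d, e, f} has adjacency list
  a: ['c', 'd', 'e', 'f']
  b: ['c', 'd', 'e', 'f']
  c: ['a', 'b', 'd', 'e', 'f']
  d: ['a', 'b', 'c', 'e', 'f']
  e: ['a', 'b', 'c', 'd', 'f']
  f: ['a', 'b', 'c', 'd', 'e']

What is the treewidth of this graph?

A width-4 tree decomposition is:
Bags: B1 = {a, c, d, e, f}  B2 = {b, c, d, e, f}
Tree: B1–B2
Each bag holds 5 vertices, so the decomposition has width 4, which upper-bounds the treewidth. On the other hand G contains the 5-clique {a, c, d, e, f}. A clique must lie in a single bag of any decomposition, so no decomposition can have width below 4. Hence tw(G) = 4 exactly.

4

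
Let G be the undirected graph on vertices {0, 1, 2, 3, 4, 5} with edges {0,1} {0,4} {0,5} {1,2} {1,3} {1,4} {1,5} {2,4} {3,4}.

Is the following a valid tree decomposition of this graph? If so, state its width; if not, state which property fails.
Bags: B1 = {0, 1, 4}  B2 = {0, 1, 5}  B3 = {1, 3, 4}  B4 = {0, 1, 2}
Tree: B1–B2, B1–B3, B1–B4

A tree decomposition must satisfy three properties: every vertex lies in some bag; for every edge, both endpoints lie together in some bag; and for every vertex, the bags containing it form a connected subtree. Here edge (4,2) lies in no bag, so the decomposition is invalid.

No — edge (4,2) lies in no bag.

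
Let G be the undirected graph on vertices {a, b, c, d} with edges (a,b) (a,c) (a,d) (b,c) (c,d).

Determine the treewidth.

A width-2 tree decomposition is:
Bags: B1 = {a, b, c}  B2 = {a, c, d}
Tree: B1–B2
The largest bag has 3 vertices, giving width 2; this decomposition certifies tw(G) ≤ 2. On the other hand G contains the 3-clique {a, c, d}. A clique must lie in a single bag of any decomposition, so no decomposition can have width below 2. The upper and lower bounds meet at 2, so that is the treewidth.

2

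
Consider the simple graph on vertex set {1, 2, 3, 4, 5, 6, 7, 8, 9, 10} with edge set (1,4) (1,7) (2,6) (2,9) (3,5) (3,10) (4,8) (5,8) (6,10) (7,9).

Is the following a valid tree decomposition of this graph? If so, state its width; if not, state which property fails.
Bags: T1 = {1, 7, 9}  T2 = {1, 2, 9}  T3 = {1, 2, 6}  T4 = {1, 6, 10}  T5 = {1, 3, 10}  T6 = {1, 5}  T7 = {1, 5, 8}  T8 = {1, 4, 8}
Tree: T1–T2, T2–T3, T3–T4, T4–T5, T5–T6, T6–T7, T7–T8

No — edge (3,5) lies in no bag.

A tree decomposition must satisfy three properties: every vertex lies in some bag; for every edge, both endpoints lie together in some bag; and for every vertex, the bags containing it form a connected subtree. Here edge (3,5) lies in no bag, so the decomposition is invalid.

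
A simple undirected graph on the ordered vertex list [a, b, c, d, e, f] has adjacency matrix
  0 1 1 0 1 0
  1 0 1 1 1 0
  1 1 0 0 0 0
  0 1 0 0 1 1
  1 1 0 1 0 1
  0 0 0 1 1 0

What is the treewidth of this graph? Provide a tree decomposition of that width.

Every bag has size at most 3, so the width is 3 − 1 = 2 and tw(G) ≤ 2. For the lower bound, the 3 vertices {d, e, f} are pairwise adjacent, and any tree decomposition puts a clique entirely inside one bag — forcing width ≥ 2. Therefore the treewidth is 2.

Treewidth 2.
One such decomposition:
Bags: B1 = {a, b, e}  B2 = {b, d, e}  B3 = {d, e, f}  B4 = {a, b, c}
Tree: B1–B2, B2–B3, B1–B4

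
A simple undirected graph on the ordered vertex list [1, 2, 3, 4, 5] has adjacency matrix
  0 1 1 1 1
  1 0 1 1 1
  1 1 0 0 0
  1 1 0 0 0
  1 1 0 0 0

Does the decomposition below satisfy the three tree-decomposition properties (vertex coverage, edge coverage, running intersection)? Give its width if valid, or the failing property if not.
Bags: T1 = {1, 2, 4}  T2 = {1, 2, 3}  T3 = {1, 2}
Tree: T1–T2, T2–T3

A tree decomposition must satisfy three properties: every vertex lies in some bag; for every edge, both endpoints lie together in some bag; and for every vertex, the bags containing it form a connected subtree. Here vertex 5 appears in no bag, so the decomposition is invalid.

No — vertex 5 appears in no bag.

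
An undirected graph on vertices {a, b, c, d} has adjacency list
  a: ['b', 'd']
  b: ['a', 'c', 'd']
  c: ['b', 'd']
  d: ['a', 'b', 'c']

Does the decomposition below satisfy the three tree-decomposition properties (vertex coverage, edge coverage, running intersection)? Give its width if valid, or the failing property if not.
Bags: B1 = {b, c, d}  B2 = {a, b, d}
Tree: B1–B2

Checking the three conditions: (i) the bags cover all of {a, b, c, d}; (ii) for each edge, some bag contains both endpoints; (iii) the bags containing any fixed vertex form a subtree. All hold, so the decomposition is valid with width 3 − 1 = 2.

Yes; width 2.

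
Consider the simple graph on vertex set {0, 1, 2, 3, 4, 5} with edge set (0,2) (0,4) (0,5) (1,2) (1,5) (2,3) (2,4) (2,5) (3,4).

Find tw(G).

2

A width-2 tree decomposition is:
Bags: B1 = {0, 2, 4}  B2 = {2, 3, 4}  B3 = {0, 2, 5}  B4 = {1, 2, 5}
Tree: B1–B2, B1–B3, B3–B4
The largest bag has 3 vertices, giving width 2; this decomposition certifies tw(G) ≤ 2. For the lower bound, the 3 vertices {0, 2, 4} are pairwise adjacent, and any tree decomposition puts a clique entirely inside one bag — forcing width ≥ 2. Therefore the treewidth is 2.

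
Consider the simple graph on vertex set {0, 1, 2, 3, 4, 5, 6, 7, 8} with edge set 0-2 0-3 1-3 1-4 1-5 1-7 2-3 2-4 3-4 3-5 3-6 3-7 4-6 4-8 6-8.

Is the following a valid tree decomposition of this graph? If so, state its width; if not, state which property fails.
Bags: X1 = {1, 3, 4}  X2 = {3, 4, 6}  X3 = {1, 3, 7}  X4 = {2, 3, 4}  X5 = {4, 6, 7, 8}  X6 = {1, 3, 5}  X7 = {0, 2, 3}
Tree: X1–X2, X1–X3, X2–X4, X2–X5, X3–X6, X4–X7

No — bags containing vertex 7 are not connected in the tree.

A tree decomposition must satisfy three properties: every vertex lies in some bag; for every edge, both endpoints lie together in some bag; and for every vertex, the bags containing it form a connected subtree. Here bags containing vertex 7 are not connected in the tree, so the decomposition is invalid.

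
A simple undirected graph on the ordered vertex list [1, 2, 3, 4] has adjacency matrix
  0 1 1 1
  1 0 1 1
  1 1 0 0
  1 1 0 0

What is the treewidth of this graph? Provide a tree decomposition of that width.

Treewidth 2.
One such decomposition:
Bags: B1 = {1, 2, 3}  B2 = {1, 2, 4}
Tree: B1–B2

Every bag has size at most 3, so the width is 3 − 1 = 2 and tw(G) ≤ 2. Conversely, {1, 2, 3} is a clique of size 3, and the vertices of any clique must share a bag in every tree decomposition; so some bag has ≥ 3 vertices and tw(G) ≥ 2. The upper and lower bounds meet at 2, so that is the treewidth.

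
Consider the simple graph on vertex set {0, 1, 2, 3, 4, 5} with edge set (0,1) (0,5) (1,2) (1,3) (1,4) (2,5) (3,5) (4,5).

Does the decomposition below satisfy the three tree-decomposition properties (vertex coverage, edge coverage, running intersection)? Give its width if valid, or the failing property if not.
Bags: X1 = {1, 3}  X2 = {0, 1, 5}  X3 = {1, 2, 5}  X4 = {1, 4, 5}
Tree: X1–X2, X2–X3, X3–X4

No — edge (5,3) lies in no bag.

A tree decomposition must satisfy three properties: every vertex lies in some bag; for every edge, both endpoints lie together in some bag; and for every vertex, the bags containing it form a connected subtree. Here edge (5,3) lies in no bag, so the decomposition is invalid.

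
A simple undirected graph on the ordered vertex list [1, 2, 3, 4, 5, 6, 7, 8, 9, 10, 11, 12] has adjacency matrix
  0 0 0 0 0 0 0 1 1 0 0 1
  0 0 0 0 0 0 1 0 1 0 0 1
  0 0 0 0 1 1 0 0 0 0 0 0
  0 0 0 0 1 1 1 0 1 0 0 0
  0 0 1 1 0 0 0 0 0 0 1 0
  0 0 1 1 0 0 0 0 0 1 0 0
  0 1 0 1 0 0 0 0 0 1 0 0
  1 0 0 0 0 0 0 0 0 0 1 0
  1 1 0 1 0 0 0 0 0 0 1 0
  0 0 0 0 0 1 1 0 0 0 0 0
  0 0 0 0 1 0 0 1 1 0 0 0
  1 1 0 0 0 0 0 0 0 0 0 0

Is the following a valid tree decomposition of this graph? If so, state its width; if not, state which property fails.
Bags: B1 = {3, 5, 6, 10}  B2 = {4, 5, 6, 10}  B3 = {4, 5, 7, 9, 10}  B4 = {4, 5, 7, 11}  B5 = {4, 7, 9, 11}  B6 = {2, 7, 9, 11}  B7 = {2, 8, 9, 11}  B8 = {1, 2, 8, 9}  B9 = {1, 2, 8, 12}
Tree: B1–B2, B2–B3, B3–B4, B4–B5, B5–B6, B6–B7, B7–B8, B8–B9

A tree decomposition must satisfy three properties: every vertex lies in some bag; for every edge, both endpoints lie together in some bag; and for every vertex, the bags containing it form a connected subtree. Here bags containing vertex 9 are not connected in the tree, so the decomposition is invalid.

No — bags containing vertex 9 are not connected in the tree.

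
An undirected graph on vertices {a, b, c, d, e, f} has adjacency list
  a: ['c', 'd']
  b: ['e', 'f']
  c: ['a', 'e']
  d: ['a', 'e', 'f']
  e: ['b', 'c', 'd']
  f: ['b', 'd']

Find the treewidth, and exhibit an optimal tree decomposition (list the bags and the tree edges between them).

Treewidth 2.
Bags: B1 = {a, c, d}  B2 = {c, d, e}  B3 = {d, e, f}  B4 = {b, e, f}
Tree: B1–B2, B2–B3, B3–B4

Each bag holds 3 vertices, so the decomposition has width 2, which upper-bounds the treewidth. The edges a–c–e–d–a form a cycle, so G is not a tree and its treewidth is at least 2. Therefore the treewidth is 2.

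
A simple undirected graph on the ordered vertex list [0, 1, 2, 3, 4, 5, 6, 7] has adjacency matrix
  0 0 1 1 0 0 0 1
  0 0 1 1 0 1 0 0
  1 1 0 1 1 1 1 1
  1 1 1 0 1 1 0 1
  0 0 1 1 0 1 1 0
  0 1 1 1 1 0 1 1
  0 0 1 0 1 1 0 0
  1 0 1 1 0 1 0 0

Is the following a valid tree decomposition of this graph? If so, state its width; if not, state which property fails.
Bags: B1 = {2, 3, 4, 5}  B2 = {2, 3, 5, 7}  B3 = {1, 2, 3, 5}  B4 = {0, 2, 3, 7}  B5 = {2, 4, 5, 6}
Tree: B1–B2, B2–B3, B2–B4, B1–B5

Checking the three conditions: (i) the bags cover all of {0, 1, 2, 3, 4, 5, 6, 7}; (ii) for each edge, some bag contains both endpoints; (iii) the bags containing any fixed vertex form a subtree. All hold, so the decomposition is valid with width 4 − 1 = 3.

Yes; width 3.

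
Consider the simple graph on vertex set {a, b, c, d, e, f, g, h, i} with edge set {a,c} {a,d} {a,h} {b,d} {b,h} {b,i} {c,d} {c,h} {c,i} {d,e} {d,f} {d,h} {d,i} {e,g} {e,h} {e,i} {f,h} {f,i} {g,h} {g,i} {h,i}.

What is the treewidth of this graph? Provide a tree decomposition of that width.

Treewidth 3.
Bags: B1 = {d, f, h, i}  B2 = {d, e, h, i}  B3 = {e, g, h, i}  B4 = {c, d, h, i}  B5 = {b, d, h, i}  B6 = {a, c, d, h}
Tree: B1–B2, B2–B3, B2–B4, B2–B5, B4–B6

Every bag has size at most 4, so the width is 4 − 1 = 3 and tw(G) ≤ 3. Conversely, {a, c, d, h} is a clique of size 4, and the vertices of any clique must share a bag in every tree decomposition; so some bag has ≥ 4 vertices and tw(G) ≥ 3. The upper and lower bounds meet at 3, so that is the treewidth.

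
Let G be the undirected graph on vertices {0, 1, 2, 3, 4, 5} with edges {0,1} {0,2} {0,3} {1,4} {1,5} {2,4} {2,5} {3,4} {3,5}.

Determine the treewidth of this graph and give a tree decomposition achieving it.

Treewidth 3.
Bags: B1 = {1, 2, 3, 4}  B2 = {1, 2, 3, 5}  B3 = {0, 1, 2, 3}
Tree: B1–B2, B2–B3

Every bag has size at most 4, so the width is 4 − 1 = 3 and tw(G) ≤ 3. For the lower bound: the 4 vertex sets {2,4}, {1,5}, {3}, {0} are disjoint, each induces a connected subgraph, and every pair is joined by at least one edge of G. Contracting each set to a single vertex therefore yields K_{4} as a minor, and since treewidth is minor-monotone, tw(G) ≥ tw(K_{4}) = 3. Hence tw(G) = 3 exactly.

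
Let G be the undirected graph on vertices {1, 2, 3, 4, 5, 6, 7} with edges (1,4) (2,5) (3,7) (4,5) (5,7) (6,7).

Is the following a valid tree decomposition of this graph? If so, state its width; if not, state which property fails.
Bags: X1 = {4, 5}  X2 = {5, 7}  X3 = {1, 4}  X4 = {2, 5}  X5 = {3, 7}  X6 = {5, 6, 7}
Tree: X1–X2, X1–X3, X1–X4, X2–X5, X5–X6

A tree decomposition must satisfy three properties: every vertex lies in some bag; for every edge, both endpoints lie together in some bag; and for every vertex, the bags containing it form a connected subtree. Here bags containing vertex 5 are not connected in the tree, so the decomposition is invalid.

No — bags containing vertex 5 are not connected in the tree.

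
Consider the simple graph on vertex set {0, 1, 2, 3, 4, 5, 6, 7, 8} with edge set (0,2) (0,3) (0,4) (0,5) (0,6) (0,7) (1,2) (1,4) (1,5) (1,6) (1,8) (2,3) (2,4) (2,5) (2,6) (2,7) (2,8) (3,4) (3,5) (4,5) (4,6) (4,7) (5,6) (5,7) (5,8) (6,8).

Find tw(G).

A width-4 tree decomposition is:
Bags: B1 = {1, 2, 4, 5, 6}  B2 = {1, 2, 5, 6, 8}  B3 = {0, 2, 4, 5, 6}  B4 = {0, 2, 3, 4, 5}  B5 = {0, 2, 4, 5, 7}
Tree: B1–B2, B1–B3, B3–B4, B3–B5
Every bag has size at most 5, so the width is 5 − 1 = 4 and tw(G) ≤ 4. Conversely, {1, 2, 5, 6, 8} is a clique of size 5, and the vertices of any clique must share a bag in every tree decomposition; so some bag has ≥ 5 vertices and tw(G) ≥ 4. Combining the bounds, tw(G) = 4.

4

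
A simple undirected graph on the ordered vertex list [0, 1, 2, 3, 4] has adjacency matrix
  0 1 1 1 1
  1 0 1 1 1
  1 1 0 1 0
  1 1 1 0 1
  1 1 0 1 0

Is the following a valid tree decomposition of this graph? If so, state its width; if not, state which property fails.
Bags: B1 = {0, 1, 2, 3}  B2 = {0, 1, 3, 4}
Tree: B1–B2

Checking the three conditions: (i) the bags cover all of {0, 1, 2, 3, 4}; (ii) for each edge, some bag contains both endpoints; (iii) the bags containing any fixed vertex form a subtree. All hold, so the decomposition is valid with width 4 − 1 = 3.

Yes; width 3.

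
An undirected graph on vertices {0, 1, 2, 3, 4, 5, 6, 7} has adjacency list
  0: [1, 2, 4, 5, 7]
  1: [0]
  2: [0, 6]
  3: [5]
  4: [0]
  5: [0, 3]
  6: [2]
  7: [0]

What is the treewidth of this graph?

A width-1 tree decomposition is:
Bags: B1 = {0, 2}  B2 = {2, 6}  B3 = {0, 4}  B4 = {0, 1}  B5 = {0, 5}  B6 = {3, 5}  B7 = {0, 7}
Tree: B1–B2, B1–B3, B1–B4, B4–B5, B5–B6, B3–B7
Each bag holds 2 vertices, so the decomposition has width 1, which upper-bounds the treewidth. Any graph with an edge has treewidth ≥ 1, and G has the edge 0–2. Hence tw(G) = 1 exactly.

1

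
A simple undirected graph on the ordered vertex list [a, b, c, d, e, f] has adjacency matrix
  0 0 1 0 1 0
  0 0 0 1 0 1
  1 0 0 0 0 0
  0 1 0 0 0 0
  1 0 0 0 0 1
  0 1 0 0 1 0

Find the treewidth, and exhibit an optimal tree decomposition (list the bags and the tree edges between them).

Treewidth 1.
One optimal decomposition is:
Bags: B1 = {b, d}  B2 = {b, f}  B3 = {e, f}  B4 = {a, e}  B5 = {a, c}
Tree: B1–B2, B2–B3, B3–B4, B4–B5

Each bag holds 2 vertices, so the decomposition has width 1, which upper-bounds the treewidth. Any graph with an edge has treewidth ≥ 1, and G has the edge d–b. The upper and lower bounds meet at 1, so that is the treewidth.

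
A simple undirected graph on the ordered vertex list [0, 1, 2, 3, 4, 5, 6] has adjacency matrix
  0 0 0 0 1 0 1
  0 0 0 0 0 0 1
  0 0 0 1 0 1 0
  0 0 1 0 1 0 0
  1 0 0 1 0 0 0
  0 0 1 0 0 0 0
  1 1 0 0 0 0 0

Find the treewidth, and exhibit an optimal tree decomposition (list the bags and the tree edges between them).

The largest bag has 2 vertices, giving width 1; this decomposition certifies tw(G) ≤ 1. Any graph with an edge has treewidth ≥ 1, and G has the edge 5–2. Hence tw(G) = 1 exactly.

Treewidth 1.
One optimal decomposition is:
Bags: B1 = {2, 5}  B2 = {2, 3}  B3 = {3, 4}  B4 = {0, 4}  B5 = {0, 6}  B6 = {1, 6}
Tree: B1–B2, B2–B3, B3–B4, B4–B5, B5–B6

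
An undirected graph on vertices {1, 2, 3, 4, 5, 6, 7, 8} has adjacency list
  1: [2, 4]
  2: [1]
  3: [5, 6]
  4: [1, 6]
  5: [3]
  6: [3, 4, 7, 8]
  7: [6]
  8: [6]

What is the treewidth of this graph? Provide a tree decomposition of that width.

Every bag has size at most 2, so the width is 2 − 1 = 1 and tw(G) ≤ 1. Any graph with an edge has treewidth ≥ 1, and G has the edge 6–4. Combining the bounds, tw(G) = 1.

Treewidth 1.
One optimal decomposition is:
Bags: B1 = {4, 6}  B2 = {6, 8}  B3 = {1, 4}  B4 = {6, 7}  B5 = {3, 6}  B6 = {1, 2}  B7 = {3, 5}
Tree: B1–B2, B1–B3, B2–B4, B2–B5, B3–B6, B5–B7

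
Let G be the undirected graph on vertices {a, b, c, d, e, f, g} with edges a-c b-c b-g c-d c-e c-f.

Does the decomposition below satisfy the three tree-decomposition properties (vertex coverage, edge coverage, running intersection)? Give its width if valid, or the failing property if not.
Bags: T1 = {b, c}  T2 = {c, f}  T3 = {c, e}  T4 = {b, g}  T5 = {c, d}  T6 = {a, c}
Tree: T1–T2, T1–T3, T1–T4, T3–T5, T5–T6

Yes; width 1.

Checking the three conditions: (i) the bags cover all of {a, b, c, d, e, f, g}; (ii) for each edge, some bag contains both endpoints; (iii) the bags containing any fixed vertex form a subtree. All hold, so the decomposition is valid with width 2 − 1 = 1.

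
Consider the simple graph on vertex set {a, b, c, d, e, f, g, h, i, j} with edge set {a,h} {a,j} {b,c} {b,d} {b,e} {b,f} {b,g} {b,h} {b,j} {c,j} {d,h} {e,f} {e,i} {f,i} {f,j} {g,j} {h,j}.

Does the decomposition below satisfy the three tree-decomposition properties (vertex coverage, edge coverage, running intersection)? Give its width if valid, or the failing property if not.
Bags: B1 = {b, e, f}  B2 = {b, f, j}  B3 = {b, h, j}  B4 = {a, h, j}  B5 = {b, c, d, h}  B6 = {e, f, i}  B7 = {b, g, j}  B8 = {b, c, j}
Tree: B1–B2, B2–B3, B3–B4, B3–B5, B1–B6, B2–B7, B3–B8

A tree decomposition must satisfy three properties: every vertex lies in some bag; for every edge, both endpoints lie together in some bag; and for every vertex, the bags containing it form a connected subtree. Here bags containing vertex c are not connected in the tree, so the decomposition is invalid.

No — bags containing vertex c are not connected in the tree.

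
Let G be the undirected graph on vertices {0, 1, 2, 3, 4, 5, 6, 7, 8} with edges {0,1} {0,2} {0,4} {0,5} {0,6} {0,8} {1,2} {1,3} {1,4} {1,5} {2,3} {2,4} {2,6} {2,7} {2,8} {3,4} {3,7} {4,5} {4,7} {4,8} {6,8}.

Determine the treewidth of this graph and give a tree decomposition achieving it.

Treewidth 3.
One optimal decomposition is:
Bags: B1 = {1, 2, 3, 4}  B2 = {0, 1, 2, 4}  B3 = {0, 2, 4, 8}  B4 = {2, 3, 4, 7}  B5 = {0, 2, 6, 8}  B6 = {0, 1, 4, 5}
Tree: B1–B2, B2–B3, B1–B4, B3–B5, B2–B6

Each bag holds 4 vertices, so the decomposition has width 3, which upper-bounds the treewidth. For the lower bound, the 4 vertices {0, 2, 4, 8} are pairwise adjacent, and any tree decomposition puts a clique entirely inside one bag — forcing width ≥ 3. The upper and lower bounds meet at 3, so that is the treewidth.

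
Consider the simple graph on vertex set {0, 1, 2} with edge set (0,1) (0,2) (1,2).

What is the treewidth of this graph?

2

A width-2 tree decomposition is:
Bags: B1 = {0, 1, 2}
Tree: (single bag)
With just one bag of size 3, the width is 3 − 1 = 2, so tw(G) ≤ 2. On the other hand G contains the 3-clique {0, 1, 2}. A clique must lie in a single bag of any decomposition, so no decomposition can have width below 2. Therefore the treewidth is 2.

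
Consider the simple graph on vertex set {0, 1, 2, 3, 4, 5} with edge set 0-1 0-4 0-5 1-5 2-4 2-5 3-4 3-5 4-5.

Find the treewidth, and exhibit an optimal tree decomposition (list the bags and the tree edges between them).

Each bag holds 3 vertices, so the decomposition has width 2, which upper-bounds the treewidth. On the other hand G contains the 3-clique {0, 1, 5}. A clique must lie in a single bag of any decomposition, so no decomposition can have width below 2. Combining the bounds, tw(G) = 2.

Treewidth 2.
Bags: B1 = {2, 4, 5}  B2 = {3, 4, 5}  B3 = {0, 4, 5}  B4 = {0, 1, 5}
Tree: B1–B2, B2–B3, B3–B4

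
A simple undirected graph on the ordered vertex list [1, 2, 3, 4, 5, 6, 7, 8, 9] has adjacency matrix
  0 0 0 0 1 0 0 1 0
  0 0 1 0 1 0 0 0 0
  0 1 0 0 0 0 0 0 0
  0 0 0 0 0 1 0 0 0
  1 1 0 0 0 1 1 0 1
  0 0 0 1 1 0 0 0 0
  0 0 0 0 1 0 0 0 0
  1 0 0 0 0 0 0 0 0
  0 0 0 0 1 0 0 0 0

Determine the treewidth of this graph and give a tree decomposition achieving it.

Every bag has size at most 2, so the width is 2 − 1 = 1 and tw(G) ≤ 1. G has an edge, so its treewidth is at least 1. Hence tw(G) = 1 exactly.

Treewidth 1.
Bags: B1 = {2, 5}  B2 = {5, 7}  B3 = {5, 6}  B4 = {5, 9}  B5 = {4, 6}  B6 = {2, 3}  B7 = {1, 5}  B8 = {1, 8}
Tree: B1–B2, B2–B3, B1–B4, B3–B5, B1–B6, B1–B7, B7–B8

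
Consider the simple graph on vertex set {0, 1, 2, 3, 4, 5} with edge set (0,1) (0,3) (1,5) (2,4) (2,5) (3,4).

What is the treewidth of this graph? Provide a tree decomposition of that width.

The largest bag has 3 vertices, giving width 2; this decomposition certifies tw(G) ≤ 2. The edges 2–5–1–0–3–4–2 form a cycle, so G is not a tree and its treewidth is at least 2. The upper and lower bounds meet at 2, so that is the treewidth.

Treewidth 2.
One such decomposition:
Bags: B1 = {1, 2, 5}  B2 = {0, 1, 2}  B3 = {0, 2, 3}  B4 = {2, 3, 4}
Tree: B1–B2, B2–B3, B3–B4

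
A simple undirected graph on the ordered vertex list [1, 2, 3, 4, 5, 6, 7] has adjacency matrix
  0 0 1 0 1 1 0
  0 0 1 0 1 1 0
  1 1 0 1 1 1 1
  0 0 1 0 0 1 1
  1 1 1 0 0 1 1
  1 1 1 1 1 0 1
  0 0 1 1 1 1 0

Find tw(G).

A width-3 tree decomposition is:
Bags: B1 = {3, 5, 6, 7}  B2 = {2, 3, 5, 6}  B3 = {1, 3, 5, 6}  B4 = {3, 4, 6, 7}
Tree: B1–B2, B2–B3, B1–B4
Every bag has size at most 4, so the width is 4 − 1 = 3 and tw(G) ≤ 3. For the lower bound, the 4 vertices {3, 4, 6, 7} are pairwise adjacent, and any tree decomposition puts a clique entirely inside one bag — forcing width ≥ 3. The upper and lower bounds meet at 3, so that is the treewidth.

3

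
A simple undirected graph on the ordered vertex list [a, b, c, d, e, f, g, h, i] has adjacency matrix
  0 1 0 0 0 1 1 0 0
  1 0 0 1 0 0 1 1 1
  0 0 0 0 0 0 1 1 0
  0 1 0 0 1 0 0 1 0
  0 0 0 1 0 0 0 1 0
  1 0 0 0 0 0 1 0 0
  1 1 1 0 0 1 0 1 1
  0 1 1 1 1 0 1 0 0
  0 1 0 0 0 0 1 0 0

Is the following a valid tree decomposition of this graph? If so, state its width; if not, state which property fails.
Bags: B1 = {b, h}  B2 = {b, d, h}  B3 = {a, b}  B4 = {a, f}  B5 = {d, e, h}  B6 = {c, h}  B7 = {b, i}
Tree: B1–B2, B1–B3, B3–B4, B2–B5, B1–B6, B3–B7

A tree decomposition must satisfy three properties: every vertex lies in some bag; for every edge, both endpoints lie together in some bag; and for every vertex, the bags containing it form a connected subtree. Here vertex g appears in no bag, so the decomposition is invalid.

No — vertex g appears in no bag.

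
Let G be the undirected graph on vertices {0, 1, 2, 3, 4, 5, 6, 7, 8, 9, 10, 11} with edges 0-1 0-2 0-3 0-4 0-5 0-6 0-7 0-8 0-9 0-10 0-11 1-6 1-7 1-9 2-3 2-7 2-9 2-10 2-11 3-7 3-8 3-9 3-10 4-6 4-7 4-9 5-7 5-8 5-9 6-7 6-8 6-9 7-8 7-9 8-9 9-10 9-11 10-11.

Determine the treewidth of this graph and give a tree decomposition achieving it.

Treewidth 4.
One such decomposition:
Bags: B1 = {0, 2, 3, 9, 10}  B2 = {0, 2, 3, 7, 9}  B3 = {0, 3, 7, 8, 9}  B4 = {0, 6, 7, 8, 9}  B5 = {0, 5, 7, 8, 9}  B6 = {0, 2, 9, 10, 11}  B7 = {0, 4, 6, 7, 9}  B8 = {0, 1, 6, 7, 9}
Tree: B1–B2, B2–B3, B3–B4, B3–B5, B1–B6, B4–B7, B7–B8

The largest bag has 5 vertices, giving width 4; this decomposition certifies tw(G) ≤ 4. Conversely, {0, 2, 9, 10, 11} is a clique of size 5, and the vertices of any clique must share a bag in every tree decomposition; so some bag has ≥ 5 vertices and tw(G) ≥ 4. Therefore the treewidth is 4.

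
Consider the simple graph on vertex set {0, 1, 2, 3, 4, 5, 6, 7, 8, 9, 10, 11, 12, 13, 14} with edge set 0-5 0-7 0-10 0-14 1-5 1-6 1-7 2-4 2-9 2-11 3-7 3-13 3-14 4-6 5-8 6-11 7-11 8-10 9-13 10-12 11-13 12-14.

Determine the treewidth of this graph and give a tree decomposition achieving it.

Every bag has size at most 4, so the width is 4 − 1 = 3 and tw(G) ≤ 3. For the lower bound: the 4 vertex sets {8,10,12}, {14}, {0}, {1,3,5,7} are disjoint, each induces a connected subgraph, and every pair is joined by at least one edge of G. Contracting each set to a single vertex therefore yields K_{4} as a minor, and since treewidth is minor-monotone, tw(G) ≥ tw(K_{4}) = 3. Combining the bounds, tw(G) = 3.

Treewidth 3.
Bags: B1 = {8, 10, 12, 14}  B2 = {0, 8, 10, 14}  B3 = {0, 5, 8, 14}  B4 = {0, 3, 5, 14}  B5 = {0, 3, 5, 7}  B6 = {1, 3, 5, 7}  B7 = {1, 3, 7, 13}  B8 = {1, 7, 11, 13}  B9 = {1, 6, 11, 13}  B10 = {6, 9, 11, 13}  B11 = {2, 6, 9, 11}  B12 = {2, 4, 6, 9}
Tree: B1–B2, B2–B3, B3–B4, B4–B5, B5–B6, B6–B7, B7–B8, B8–B9, B9–B10, B10–B11, B11–B12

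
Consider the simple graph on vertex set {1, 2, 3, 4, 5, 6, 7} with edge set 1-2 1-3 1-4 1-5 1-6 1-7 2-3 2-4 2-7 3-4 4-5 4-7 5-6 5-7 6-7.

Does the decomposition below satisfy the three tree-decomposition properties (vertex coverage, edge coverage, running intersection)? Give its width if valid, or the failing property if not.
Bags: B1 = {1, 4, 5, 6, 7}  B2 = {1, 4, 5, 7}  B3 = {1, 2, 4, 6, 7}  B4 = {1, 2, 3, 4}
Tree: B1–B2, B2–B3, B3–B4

No — bags containing vertex 6 are not connected in the tree.

A tree decomposition must satisfy three properties: every vertex lies in some bag; for every edge, both endpoints lie together in some bag; and for every vertex, the bags containing it form a connected subtree. Here bags containing vertex 6 are not connected in the tree, so the decomposition is invalid.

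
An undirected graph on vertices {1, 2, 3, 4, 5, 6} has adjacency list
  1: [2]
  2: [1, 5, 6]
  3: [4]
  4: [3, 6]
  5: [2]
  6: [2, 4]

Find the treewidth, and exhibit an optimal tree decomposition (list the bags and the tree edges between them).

Each bag holds 2 vertices, so the decomposition has width 1, which upper-bounds the treewidth. Any graph with an edge has treewidth ≥ 1, and G has the edge 2–6. Combining the bounds, tw(G) = 1.

Treewidth 1.
Bags: B1 = {2, 6}  B2 = {1, 2}  B3 = {4, 6}  B4 = {3, 4}  B5 = {2, 5}
Tree: B1–B2, B1–B3, B3–B4, B1–B5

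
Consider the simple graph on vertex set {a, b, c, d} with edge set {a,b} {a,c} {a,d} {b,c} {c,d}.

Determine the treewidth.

A width-2 tree decomposition is:
Bags: B1 = {a, b, c}  B2 = {a, c, d}
Tree: B1–B2
Each bag holds 3 vertices, so the decomposition has width 2, which upper-bounds the treewidth. For the lower bound, the 3 vertices {a, c, d} are pairwise adjacent, and any tree decomposition puts a clique entirely inside one bag — forcing width ≥ 2. The upper and lower bounds meet at 2, so that is the treewidth.

2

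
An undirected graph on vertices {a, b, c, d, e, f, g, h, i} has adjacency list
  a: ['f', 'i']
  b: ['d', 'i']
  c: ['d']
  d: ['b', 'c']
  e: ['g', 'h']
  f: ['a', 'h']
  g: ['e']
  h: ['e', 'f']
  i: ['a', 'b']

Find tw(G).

1

A width-1 tree decomposition is:
Bags: B1 = {c, d}  B2 = {b, d}  B3 = {b, i}  B4 = {a, i}  B5 = {a, f}  B6 = {f, h}  B7 = {e, h}  B8 = {e, g}
Tree: B1–B2, B2–B3, B3–B4, B4–B5, B5–B6, B6–B7, B7–B8
Each bag holds 2 vertices, so the decomposition has width 1, which upper-bounds the treewidth. Any graph with an edge has treewidth ≥ 1, and G has the edge c–d. Therefore the treewidth is 1.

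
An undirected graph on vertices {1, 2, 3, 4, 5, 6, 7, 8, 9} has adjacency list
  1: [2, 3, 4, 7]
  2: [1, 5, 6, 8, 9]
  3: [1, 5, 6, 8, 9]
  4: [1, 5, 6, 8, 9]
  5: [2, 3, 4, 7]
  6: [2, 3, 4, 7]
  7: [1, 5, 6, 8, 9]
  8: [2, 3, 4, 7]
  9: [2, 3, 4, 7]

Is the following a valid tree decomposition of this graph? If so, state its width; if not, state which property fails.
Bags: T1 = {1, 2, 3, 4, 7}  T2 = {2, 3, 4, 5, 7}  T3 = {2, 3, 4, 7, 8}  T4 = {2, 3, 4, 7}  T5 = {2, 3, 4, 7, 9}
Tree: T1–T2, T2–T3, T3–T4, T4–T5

No — vertex 6 appears in no bag.

A tree decomposition must satisfy three properties: every vertex lies in some bag; for every edge, both endpoints lie together in some bag; and for every vertex, the bags containing it form a connected subtree. Here vertex 6 appears in no bag, so the decomposition is invalid.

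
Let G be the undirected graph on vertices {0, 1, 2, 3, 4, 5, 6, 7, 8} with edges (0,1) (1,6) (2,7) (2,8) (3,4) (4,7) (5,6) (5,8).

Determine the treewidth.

A width-1 tree decomposition is:
Bags: B1 = {0, 1}  B2 = {1, 6}  B3 = {5, 6}  B4 = {5, 8}  B5 = {2, 8}  B6 = {2, 7}  B7 = {4, 7}  B8 = {3, 4}
Tree: B1–B2, B2–B3, B3–B4, B4–B5, B5–B6, B6–B7, B7–B8
The largest bag has 2 vertices, giving width 1; this decomposition certifies tw(G) ≤ 1. G has an edge, so its treewidth is at least 1. Combining the bounds, tw(G) = 1.

1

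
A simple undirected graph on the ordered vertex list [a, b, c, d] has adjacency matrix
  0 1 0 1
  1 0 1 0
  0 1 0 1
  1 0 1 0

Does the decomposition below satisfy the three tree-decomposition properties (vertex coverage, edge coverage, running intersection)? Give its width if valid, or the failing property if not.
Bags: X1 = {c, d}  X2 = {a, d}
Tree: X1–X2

A tree decomposition must satisfy three properties: every vertex lies in some bag; for every edge, both endpoints lie together in some bag; and for every vertex, the bags containing it form a connected subtree. Here vertex b appears in no bag, so the decomposition is invalid.

No — vertex b appears in no bag.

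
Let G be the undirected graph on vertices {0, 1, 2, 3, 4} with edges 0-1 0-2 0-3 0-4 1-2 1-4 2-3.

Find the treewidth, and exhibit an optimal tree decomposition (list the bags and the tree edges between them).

Treewidth 2.
Bags: B1 = {0, 1, 2}  B2 = {0, 1, 4}  B3 = {0, 2, 3}
Tree: B1–B2, B1–B3

Each bag holds 3 vertices, so the decomposition has width 2, which upper-bounds the treewidth. Conversely, {0, 1, 2} is a clique of size 3, and the vertices of any clique must share a bag in every tree decomposition; so some bag has ≥ 3 vertices and tw(G) ≥ 2. Combining the bounds, tw(G) = 2.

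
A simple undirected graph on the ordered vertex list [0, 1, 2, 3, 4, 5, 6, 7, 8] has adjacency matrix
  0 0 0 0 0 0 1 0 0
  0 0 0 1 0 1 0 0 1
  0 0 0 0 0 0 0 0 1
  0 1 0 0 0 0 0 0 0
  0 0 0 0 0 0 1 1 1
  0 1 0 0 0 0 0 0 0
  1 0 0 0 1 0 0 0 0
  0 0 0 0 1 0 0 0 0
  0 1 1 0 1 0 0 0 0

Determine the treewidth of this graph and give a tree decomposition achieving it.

Treewidth 1.
One such decomposition:
Bags: B1 = {4, 6}  B2 = {0, 6}  B3 = {4, 8}  B4 = {1, 8}  B5 = {1, 5}  B6 = {4, 7}  B7 = {2, 8}  B8 = {1, 3}
Tree: B1–B2, B1–B3, B3–B4, B4–B5, B1–B6, B3–B7, B4–B8

The largest bag has 2 vertices, giving width 1; this decomposition certifies tw(G) ≤ 1. Any graph with an edge has treewidth ≥ 1, and G has the edge 6–4. Therefore the treewidth is 1.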